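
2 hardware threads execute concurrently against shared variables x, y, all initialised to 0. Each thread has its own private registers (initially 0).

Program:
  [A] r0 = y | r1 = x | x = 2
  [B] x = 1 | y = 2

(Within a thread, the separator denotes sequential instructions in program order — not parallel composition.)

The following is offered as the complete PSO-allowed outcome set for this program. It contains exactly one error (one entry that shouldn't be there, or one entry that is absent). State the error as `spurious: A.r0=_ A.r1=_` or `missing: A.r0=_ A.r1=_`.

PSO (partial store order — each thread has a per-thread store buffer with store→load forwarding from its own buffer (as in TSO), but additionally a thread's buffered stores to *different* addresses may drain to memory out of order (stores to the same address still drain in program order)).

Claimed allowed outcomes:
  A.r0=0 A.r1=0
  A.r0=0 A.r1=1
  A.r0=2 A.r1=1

outcome vector order: (A.r0,A.r1)
PSO: 4 outcomes — {00; 01; 20; 21}
PSO∖claimed = {20}

missing: A.r0=2 A.r1=0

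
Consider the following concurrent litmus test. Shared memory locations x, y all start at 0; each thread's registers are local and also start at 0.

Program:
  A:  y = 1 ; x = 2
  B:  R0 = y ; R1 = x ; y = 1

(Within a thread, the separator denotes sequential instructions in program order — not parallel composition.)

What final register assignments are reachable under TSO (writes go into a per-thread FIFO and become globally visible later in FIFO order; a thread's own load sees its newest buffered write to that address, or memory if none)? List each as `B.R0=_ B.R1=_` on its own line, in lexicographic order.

B.R0=0 B.R1=0
B.R0=0 B.R1=2
B.R0=1 B.R1=0
B.R0=1 B.R1=2

outcome vector order: (B.R0,B.R1)
|TSO outcomes| = 4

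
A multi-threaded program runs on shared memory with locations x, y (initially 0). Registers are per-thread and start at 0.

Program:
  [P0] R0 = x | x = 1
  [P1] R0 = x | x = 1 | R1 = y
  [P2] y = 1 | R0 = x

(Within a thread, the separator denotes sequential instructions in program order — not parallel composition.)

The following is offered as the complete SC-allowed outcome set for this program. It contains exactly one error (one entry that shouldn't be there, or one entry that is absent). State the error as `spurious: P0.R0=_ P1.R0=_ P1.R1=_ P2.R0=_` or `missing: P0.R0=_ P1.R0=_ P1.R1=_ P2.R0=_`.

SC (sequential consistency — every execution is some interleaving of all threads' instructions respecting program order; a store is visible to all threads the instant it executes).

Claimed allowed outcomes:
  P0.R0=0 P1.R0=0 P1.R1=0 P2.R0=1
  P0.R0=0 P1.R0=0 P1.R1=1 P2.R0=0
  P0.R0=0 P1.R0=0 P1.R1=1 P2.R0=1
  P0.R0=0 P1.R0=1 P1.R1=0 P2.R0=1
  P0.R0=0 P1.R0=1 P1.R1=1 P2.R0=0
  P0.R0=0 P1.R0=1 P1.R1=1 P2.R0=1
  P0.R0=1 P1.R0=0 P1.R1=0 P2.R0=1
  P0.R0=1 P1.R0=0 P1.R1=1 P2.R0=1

outcome vector order: (P0.R0,P1.R0,P1.R1,P2.R0)
SC (9): 0001 0010 0011 0101 0110 0111 1001 1010 1011
SC∖claimed = {1010}

missing: P0.R0=1 P1.R0=0 P1.R1=1 P2.R0=0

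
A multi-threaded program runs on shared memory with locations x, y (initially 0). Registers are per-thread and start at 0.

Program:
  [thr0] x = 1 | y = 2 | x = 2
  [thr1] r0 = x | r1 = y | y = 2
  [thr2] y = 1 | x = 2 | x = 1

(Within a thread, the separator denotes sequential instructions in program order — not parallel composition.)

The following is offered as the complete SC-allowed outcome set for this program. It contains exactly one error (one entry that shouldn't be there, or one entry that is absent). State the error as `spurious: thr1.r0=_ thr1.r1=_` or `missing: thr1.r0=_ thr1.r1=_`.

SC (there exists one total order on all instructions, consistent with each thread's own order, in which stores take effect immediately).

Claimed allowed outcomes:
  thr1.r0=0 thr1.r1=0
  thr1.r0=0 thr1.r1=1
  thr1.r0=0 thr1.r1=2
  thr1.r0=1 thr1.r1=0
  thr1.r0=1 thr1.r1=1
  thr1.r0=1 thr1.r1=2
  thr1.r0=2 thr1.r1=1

outcome vector order: (thr1.r0,thr1.r1)
under SC → <0 0> <0 1> <0 2> <1 0> <1 1> <1 2> <2 1> <2 2>
SC∖claimed = {<2 2>}

missing: thr1.r0=2 thr1.r1=2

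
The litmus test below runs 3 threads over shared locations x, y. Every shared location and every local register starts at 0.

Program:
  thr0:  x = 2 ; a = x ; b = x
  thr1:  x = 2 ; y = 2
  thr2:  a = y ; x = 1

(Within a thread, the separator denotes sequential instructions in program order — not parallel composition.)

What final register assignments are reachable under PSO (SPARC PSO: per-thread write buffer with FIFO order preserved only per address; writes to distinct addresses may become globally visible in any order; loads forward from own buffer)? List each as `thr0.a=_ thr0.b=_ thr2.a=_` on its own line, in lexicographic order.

outcome vector order: (thr0.a,thr0.b,thr2.a)
|PSO outcomes| = 8

thr0.a=1 thr0.b=1 thr2.a=0
thr0.a=1 thr0.b=1 thr2.a=2
thr0.a=1 thr0.b=2 thr2.a=0
thr0.a=1 thr0.b=2 thr2.a=2
thr0.a=2 thr0.b=1 thr2.a=0
thr0.a=2 thr0.b=1 thr2.a=2
thr0.a=2 thr0.b=2 thr2.a=0
thr0.a=2 thr0.b=2 thr2.a=2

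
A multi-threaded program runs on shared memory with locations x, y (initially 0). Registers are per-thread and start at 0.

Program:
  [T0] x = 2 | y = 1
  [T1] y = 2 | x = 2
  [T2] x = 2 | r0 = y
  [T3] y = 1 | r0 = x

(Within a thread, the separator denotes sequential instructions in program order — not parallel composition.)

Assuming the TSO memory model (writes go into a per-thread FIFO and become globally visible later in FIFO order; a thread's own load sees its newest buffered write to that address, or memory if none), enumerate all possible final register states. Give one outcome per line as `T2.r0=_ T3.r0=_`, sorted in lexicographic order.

outcome vector order: (T2.r0,T3.r0)
|TSO outcomes| = 6

T2.r0=0 T3.r0=0
T2.r0=0 T3.r0=2
T2.r0=1 T3.r0=0
T2.r0=1 T3.r0=2
T2.r0=2 T3.r0=0
T2.r0=2 T3.r0=2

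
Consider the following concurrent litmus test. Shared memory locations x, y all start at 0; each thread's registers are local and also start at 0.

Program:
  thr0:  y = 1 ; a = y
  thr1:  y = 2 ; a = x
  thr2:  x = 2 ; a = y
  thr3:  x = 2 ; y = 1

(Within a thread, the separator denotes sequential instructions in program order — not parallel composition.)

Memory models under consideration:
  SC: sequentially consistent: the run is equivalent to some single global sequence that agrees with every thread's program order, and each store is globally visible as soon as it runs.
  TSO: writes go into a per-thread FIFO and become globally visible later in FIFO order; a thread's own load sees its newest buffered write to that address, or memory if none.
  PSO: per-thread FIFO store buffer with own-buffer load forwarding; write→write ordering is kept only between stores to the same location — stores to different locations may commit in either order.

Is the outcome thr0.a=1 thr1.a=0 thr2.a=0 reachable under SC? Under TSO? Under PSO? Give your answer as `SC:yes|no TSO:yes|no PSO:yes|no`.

SC:no TSO:yes PSO:yes

outcome vector order: (thr0.a,thr1.a,thr2.a)
SC (10): 101 102 120 121 122 201 202 220 221 222
TSO (12): 100 101 102 120 121 122 200 201 202 220 221 222
PSO (12): 100 101 102 120 121 122 200 201 202 220 221 222
target 100 ∈ {TSO,PSO}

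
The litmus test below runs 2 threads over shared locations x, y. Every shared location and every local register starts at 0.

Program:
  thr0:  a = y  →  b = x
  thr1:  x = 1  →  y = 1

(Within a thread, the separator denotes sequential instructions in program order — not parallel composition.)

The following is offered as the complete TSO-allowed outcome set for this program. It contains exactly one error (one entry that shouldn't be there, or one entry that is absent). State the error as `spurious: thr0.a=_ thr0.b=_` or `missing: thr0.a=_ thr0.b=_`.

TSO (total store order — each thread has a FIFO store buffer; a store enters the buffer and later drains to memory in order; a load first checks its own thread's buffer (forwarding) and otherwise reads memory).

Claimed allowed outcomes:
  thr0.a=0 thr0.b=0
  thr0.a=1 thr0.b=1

outcome vector order: (thr0.a,thr0.b)
TSO (3): 00 01 11
TSO∖claimed = {01}

missing: thr0.a=0 thr0.b=1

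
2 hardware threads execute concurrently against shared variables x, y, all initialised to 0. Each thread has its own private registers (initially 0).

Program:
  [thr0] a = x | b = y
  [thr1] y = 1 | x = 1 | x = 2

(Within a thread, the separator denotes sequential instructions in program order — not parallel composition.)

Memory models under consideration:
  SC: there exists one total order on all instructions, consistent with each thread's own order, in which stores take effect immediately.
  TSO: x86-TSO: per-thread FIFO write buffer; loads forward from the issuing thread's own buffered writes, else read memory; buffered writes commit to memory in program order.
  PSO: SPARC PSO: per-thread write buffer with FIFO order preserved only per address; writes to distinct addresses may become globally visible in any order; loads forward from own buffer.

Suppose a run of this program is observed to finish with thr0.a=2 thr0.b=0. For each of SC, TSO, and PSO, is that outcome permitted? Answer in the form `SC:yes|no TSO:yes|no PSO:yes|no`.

outcome vector order: (thr0.a,thr0.b)
SC: 4 outcomes — {<0 0> <0 1> <1 1> <2 1>}
TSO: 4 outcomes — {<0 0> <0 1> <1 1> <2 1>}
PSO: 6 outcomes — {<0 0> <0 1> <1 0> <1 1> <2 0> <2 1>}
target <2 0> ∈ {PSO}

SC:no TSO:no PSO:yes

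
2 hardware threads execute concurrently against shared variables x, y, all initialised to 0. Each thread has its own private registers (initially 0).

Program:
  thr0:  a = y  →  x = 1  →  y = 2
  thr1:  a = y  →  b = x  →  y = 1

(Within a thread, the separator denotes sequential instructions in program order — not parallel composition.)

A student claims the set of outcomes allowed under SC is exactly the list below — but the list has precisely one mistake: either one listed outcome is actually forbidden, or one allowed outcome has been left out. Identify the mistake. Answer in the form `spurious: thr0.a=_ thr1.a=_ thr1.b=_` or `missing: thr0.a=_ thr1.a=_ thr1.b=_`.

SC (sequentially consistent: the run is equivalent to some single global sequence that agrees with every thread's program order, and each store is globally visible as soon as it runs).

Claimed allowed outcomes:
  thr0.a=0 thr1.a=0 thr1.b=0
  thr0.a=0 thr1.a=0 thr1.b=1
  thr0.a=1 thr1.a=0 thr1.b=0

outcome vector order: (thr0.a,thr1.a,thr1.b)
[SC] allowed = {000 001 021 100}
SC∖claimed = {021}

missing: thr0.a=0 thr1.a=2 thr1.b=1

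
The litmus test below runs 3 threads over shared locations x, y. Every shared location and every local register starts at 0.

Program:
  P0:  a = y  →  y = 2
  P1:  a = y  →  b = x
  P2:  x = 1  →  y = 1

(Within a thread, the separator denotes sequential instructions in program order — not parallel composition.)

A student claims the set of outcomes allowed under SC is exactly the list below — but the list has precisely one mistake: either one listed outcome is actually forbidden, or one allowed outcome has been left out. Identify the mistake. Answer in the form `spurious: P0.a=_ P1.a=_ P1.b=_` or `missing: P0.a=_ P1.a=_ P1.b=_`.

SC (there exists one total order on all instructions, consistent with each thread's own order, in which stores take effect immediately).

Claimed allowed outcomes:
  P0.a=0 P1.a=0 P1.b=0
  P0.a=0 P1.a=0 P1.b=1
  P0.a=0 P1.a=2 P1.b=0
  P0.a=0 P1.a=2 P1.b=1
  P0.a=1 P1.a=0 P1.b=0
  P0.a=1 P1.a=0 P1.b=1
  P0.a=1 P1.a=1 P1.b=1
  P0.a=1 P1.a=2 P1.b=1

outcome vector order: (P0.a,P1.a,P1.b)
SC (9): 0/0/0, 0/0/1, 0/1/1, 0/2/0, 0/2/1, 1/0/0, 1/0/1, 1/1/1, 1/2/1
SC∖claimed = {0/1/1}

missing: P0.a=0 P1.a=1 P1.b=1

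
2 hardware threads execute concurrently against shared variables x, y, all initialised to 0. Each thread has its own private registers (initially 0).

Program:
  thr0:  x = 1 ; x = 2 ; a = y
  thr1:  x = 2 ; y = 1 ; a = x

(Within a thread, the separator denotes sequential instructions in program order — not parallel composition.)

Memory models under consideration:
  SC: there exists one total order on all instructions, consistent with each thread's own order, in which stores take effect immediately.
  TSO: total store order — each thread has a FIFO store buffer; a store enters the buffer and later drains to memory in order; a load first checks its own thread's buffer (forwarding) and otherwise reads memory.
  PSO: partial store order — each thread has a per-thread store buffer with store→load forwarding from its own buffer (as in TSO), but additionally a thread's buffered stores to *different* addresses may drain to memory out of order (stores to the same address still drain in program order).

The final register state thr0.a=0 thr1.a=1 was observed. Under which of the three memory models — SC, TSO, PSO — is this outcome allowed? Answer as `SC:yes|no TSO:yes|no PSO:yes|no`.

outcome vector order: (thr0.a,thr1.a)
[SC] allowed = {(0,2), (1,1), (1,2)}
[TSO] allowed = {(0,1), (0,2), (1,1), (1,2)}
[PSO] allowed = {(0,1), (0,2), (1,1), (1,2)}
target (0,1) ∈ {TSO,PSO}

SC:no TSO:yes PSO:yes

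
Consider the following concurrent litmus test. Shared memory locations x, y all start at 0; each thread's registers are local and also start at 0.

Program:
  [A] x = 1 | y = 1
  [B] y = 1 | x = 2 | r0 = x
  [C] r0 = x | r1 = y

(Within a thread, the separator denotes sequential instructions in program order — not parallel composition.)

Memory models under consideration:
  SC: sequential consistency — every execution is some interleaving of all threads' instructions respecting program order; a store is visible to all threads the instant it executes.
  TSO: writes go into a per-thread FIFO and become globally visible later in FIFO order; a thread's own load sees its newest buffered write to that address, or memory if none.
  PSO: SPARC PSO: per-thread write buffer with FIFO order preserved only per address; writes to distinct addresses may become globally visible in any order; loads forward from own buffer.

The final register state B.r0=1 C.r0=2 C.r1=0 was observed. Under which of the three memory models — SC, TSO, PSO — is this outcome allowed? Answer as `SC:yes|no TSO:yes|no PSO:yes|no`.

outcome vector order: (B.r0,C.r0,C.r1)
SC (9): <1 0 0> <1 0 1> <1 1 1> <1 2 1> <2 0 0> <2 0 1> <2 1 0> <2 1 1> <2 2 1>
TSO (9): <1 0 0> <1 0 1> <1 1 1> <1 2 1> <2 0 0> <2 0 1> <2 1 0> <2 1 1> <2 2 1>
PSO (12): <1 0 0> <1 0 1> <1 1 0> <1 1 1> <1 2 0> <1 2 1> <2 0 0> <2 0 1> <2 1 0> <2 1 1> <2 2 0> <2 2 1>
target <1 2 0> ∈ {PSO}

SC:no TSO:no PSO:yes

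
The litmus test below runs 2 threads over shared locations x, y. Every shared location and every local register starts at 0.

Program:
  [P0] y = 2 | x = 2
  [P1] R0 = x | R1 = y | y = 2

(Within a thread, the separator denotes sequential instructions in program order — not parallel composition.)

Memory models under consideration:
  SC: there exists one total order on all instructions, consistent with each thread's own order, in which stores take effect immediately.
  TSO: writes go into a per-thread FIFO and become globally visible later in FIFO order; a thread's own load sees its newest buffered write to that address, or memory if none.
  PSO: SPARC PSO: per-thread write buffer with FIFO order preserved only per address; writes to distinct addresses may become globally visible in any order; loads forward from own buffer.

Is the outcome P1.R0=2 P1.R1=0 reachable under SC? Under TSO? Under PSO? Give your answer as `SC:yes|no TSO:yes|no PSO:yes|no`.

SC:no TSO:no PSO:yes

outcome vector order: (P1.R0,P1.R1)
[SC] allowed = {<0 0>, <0 2>, <2 2>}
[TSO] allowed = {<0 0>, <0 2>, <2 2>}
[PSO] allowed = {<0 0>, <0 2>, <2 0>, <2 2>}
target <2 0> ∈ {PSO}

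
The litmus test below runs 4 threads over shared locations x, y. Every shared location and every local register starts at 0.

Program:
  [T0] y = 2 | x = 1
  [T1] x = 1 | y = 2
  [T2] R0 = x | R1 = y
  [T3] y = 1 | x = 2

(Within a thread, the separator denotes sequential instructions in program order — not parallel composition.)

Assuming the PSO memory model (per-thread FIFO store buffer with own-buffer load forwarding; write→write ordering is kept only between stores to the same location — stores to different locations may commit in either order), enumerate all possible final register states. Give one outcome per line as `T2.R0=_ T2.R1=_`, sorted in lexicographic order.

T2.R0=0 T2.R1=0
T2.R0=0 T2.R1=1
T2.R0=0 T2.R1=2
T2.R0=1 T2.R1=0
T2.R0=1 T2.R1=1
T2.R0=1 T2.R1=2
T2.R0=2 T2.R1=0
T2.R0=2 T2.R1=1
T2.R0=2 T2.R1=2

outcome vector order: (T2.R0,T2.R1)
|PSO outcomes| = 9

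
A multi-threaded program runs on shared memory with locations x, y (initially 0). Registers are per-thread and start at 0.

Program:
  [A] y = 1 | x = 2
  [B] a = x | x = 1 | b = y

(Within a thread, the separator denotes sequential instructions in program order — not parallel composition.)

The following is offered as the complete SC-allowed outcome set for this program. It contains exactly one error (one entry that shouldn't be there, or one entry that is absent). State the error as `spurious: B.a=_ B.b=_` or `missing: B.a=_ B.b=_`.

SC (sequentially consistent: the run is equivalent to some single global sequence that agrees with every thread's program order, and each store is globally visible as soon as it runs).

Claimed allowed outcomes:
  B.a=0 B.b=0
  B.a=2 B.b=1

outcome vector order: (B.a,B.b)
SC (3): (0,0), (0,1), (2,1)
SC∖claimed = {(0,1)}

missing: B.a=0 B.b=1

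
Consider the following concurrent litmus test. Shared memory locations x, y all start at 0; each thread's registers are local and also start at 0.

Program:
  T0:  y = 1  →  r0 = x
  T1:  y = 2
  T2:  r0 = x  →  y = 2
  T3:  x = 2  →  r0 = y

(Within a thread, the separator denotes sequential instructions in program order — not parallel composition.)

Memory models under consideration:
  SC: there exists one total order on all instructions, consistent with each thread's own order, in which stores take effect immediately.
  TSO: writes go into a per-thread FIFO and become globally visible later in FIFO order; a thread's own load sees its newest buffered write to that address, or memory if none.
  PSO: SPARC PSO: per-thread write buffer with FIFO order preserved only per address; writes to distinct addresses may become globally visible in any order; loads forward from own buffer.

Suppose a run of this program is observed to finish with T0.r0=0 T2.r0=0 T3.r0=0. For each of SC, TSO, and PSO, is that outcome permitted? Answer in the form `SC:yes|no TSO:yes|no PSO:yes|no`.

outcome vector order: (T0.r0,T2.r0,T3.r0)
under SC → <0 0 1>; <0 0 2>; <0 2 1>; <0 2 2>; <2 0 0>; <2 0 1>; <2 0 2>; <2 2 0>; <2 2 1>; <2 2 2>
under TSO → <0 0 0>; <0 0 1>; <0 0 2>; <0 2 0>; <0 2 1>; <0 2 2>; <2 0 0>; <2 0 1>; <2 0 2>; <2 2 0>; <2 2 1>; <2 2 2>
under PSO → <0 0 0>; <0 0 1>; <0 0 2>; <0 2 0>; <0 2 1>; <0 2 2>; <2 0 0>; <2 0 1>; <2 0 2>; <2 2 0>; <2 2 1>; <2 2 2>
target <0 0 0> ∈ {TSO,PSO}

SC:no TSO:yes PSO:yes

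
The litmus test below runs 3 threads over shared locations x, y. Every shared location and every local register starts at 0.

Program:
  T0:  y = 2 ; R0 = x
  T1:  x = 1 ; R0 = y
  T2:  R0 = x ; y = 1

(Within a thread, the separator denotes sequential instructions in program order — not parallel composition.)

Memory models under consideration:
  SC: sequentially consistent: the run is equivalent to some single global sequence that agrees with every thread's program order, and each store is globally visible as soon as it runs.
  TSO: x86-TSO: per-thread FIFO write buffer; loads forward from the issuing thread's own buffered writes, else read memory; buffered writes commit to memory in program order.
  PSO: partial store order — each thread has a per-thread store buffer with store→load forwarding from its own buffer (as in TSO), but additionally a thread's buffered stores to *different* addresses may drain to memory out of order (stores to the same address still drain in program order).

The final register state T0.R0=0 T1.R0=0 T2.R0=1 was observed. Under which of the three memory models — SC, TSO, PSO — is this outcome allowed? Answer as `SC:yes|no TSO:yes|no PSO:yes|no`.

outcome vector order: (T0.R0,T1.R0,T2.R0)
SC (10): 010; 011; 020; 021; 100; 101; 110; 111; 120; 121
TSO (12): 000; 001; 010; 011; 020; 021; 100; 101; 110; 111; 120; 121
PSO (12): 000; 001; 010; 011; 020; 021; 100; 101; 110; 111; 120; 121
target 001 ∈ {TSO,PSO}

SC:no TSO:yes PSO:yes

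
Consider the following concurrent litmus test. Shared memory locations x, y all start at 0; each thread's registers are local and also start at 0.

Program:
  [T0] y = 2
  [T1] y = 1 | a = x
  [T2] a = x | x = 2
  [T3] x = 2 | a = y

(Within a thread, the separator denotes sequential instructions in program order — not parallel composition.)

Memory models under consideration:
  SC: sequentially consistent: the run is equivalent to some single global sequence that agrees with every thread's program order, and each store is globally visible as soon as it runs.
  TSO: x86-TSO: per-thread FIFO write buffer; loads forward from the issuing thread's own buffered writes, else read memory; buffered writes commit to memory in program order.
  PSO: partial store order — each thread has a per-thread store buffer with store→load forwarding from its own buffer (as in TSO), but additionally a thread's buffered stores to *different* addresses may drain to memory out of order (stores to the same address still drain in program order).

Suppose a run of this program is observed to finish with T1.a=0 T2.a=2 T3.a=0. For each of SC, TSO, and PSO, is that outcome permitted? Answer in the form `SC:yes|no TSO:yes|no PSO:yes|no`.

outcome vector order: (T1.a,T2.a,T3.a)
SC (10): (0,0,1) (0,0,2) (0,2,1) (0,2,2) (2,0,0) (2,0,1) (2,0,2) (2,2,0) (2,2,1) (2,2,2)
TSO (12): (0,0,0) (0,0,1) (0,0,2) (0,2,0) (0,2,1) (0,2,2) (2,0,0) (2,0,1) (2,0,2) (2,2,0) (2,2,1) (2,2,2)
PSO (12): (0,0,0) (0,0,1) (0,0,2) (0,2,0) (0,2,1) (0,2,2) (2,0,0) (2,0,1) (2,0,2) (2,2,0) (2,2,1) (2,2,2)
target (0,2,0) ∈ {TSO,PSO}

SC:no TSO:yes PSO:yes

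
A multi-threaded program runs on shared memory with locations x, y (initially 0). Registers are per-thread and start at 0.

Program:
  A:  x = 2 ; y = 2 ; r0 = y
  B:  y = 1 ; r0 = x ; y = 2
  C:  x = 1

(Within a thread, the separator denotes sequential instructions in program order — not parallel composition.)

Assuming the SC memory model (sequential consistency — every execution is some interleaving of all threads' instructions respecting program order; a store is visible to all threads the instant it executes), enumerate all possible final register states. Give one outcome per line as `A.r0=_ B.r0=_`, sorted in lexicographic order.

A.r0=1 B.r0=1
A.r0=1 B.r0=2
A.r0=2 B.r0=0
A.r0=2 B.r0=1
A.r0=2 B.r0=2

outcome vector order: (A.r0,B.r0)
|SC outcomes| = 5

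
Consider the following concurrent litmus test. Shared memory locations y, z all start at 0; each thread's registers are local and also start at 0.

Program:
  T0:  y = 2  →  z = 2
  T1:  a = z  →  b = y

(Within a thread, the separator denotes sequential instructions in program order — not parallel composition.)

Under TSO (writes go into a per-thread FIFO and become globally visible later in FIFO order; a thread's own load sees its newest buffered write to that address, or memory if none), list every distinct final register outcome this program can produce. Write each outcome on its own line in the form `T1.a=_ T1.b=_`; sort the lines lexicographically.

outcome vector order: (T1.a,T1.b)
|TSO outcomes| = 3

T1.a=0 T1.b=0
T1.a=0 T1.b=2
T1.a=2 T1.b=2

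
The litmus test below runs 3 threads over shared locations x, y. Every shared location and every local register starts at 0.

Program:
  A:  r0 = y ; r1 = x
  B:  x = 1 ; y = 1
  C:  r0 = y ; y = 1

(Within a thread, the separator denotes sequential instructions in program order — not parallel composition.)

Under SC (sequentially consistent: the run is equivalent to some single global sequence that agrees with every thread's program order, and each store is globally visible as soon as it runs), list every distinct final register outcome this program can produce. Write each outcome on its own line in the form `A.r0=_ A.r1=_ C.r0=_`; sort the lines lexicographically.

outcome vector order: (A.r0,A.r1,C.r0)
|SC outcomes| = 7

A.r0=0 A.r1=0 C.r0=0
A.r0=0 A.r1=0 C.r0=1
A.r0=0 A.r1=1 C.r0=0
A.r0=0 A.r1=1 C.r0=1
A.r0=1 A.r1=0 C.r0=0
A.r0=1 A.r1=1 C.r0=0
A.r0=1 A.r1=1 C.r0=1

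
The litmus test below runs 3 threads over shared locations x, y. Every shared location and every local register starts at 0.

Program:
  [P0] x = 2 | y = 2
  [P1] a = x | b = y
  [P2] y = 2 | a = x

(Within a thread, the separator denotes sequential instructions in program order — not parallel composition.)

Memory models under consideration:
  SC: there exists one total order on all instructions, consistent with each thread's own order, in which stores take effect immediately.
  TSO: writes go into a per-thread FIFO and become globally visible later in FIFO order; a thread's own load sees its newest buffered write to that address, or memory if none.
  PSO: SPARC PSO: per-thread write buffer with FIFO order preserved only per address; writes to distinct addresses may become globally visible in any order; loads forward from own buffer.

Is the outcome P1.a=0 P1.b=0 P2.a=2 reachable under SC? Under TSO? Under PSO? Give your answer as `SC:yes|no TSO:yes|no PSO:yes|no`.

SC:yes TSO:yes PSO:yes

outcome vector order: (P1.a,P1.b,P2.a)
[SC] allowed = {000; 002; 020; 022; 202; 220; 222}
[TSO] allowed = {000; 002; 020; 022; 200; 202; 220; 222}
[PSO] allowed = {000; 002; 020; 022; 200; 202; 220; 222}
target 002 ∈ {SC,TSO,PSO}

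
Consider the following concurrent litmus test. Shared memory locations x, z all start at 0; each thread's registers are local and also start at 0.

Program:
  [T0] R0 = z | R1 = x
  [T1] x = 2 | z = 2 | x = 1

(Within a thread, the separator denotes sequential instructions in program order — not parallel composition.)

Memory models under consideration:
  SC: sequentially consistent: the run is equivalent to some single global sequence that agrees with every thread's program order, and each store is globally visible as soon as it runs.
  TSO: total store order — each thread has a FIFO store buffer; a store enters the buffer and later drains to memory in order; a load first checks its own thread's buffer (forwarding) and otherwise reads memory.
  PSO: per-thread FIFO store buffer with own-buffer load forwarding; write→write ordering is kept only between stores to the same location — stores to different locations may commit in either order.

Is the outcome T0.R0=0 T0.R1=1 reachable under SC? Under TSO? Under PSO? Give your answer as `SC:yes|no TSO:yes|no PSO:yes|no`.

outcome vector order: (T0.R0,T0.R1)
[SC] allowed = {(0,0); (0,1); (0,2); (2,1); (2,2)}
[TSO] allowed = {(0,0); (0,1); (0,2); (2,1); (2,2)}
[PSO] allowed = {(0,0); (0,1); (0,2); (2,0); (2,1); (2,2)}
target (0,1) ∈ {SC,TSO,PSO}

SC:yes TSO:yes PSO:yes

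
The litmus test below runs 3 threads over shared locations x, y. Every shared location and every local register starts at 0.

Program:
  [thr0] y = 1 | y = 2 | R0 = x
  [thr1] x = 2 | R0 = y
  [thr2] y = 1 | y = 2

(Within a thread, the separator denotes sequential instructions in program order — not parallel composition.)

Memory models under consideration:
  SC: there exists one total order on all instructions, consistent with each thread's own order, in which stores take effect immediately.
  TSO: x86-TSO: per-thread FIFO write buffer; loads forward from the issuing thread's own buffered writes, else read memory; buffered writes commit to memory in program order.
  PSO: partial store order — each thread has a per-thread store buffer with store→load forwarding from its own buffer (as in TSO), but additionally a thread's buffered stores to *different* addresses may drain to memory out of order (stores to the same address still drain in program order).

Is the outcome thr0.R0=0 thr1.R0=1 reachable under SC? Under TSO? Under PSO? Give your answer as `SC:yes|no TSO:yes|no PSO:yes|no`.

SC:yes TSO:yes PSO:yes

outcome vector order: (thr0.R0,thr1.R0)
SC (5): 01; 02; 20; 21; 22
TSO (6): 00; 01; 02; 20; 21; 22
PSO (6): 00; 01; 02; 20; 21; 22
target 01 ∈ {SC,TSO,PSO}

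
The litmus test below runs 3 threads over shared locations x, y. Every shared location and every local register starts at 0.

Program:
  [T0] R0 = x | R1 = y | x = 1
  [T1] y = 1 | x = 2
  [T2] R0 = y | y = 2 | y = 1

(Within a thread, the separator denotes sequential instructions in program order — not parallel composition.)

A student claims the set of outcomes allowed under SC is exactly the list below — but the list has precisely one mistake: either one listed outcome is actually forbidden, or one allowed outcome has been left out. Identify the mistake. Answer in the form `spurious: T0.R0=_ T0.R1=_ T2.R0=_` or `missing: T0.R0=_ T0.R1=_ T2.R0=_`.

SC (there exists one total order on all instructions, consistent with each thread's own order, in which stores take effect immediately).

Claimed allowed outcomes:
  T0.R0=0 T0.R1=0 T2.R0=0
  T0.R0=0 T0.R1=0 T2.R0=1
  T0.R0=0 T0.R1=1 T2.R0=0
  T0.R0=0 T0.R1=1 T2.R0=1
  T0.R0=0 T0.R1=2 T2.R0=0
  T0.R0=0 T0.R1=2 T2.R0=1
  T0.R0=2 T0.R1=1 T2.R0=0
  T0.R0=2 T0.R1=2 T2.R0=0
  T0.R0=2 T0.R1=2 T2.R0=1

outcome vector order: (T0.R0,T0.R1,T2.R0)
[SC] allowed = {000; 001; 010; 011; 020; 021; 210; 211; 220; 221}
SC∖claimed = {211}

missing: T0.R0=2 T0.R1=1 T2.R0=1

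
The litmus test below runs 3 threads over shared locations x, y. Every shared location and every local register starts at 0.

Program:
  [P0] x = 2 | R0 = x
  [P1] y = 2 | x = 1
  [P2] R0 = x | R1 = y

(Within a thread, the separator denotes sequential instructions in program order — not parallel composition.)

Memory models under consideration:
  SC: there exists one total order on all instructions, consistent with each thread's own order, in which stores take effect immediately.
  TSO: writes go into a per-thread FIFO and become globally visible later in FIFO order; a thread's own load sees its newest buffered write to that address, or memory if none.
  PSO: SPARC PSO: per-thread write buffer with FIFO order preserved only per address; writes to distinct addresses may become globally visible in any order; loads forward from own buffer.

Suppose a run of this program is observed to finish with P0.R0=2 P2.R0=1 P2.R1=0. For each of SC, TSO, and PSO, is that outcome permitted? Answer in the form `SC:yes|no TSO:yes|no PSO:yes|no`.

SC:no TSO:no PSO:yes

outcome vector order: (P0.R0,P2.R0,P2.R1)
SC (10): 1/0/0 1/0/2 1/1/2 1/2/0 1/2/2 2/0/0 2/0/2 2/1/2 2/2/0 2/2/2
TSO (10): 1/0/0 1/0/2 1/1/2 1/2/0 1/2/2 2/0/0 2/0/2 2/1/2 2/2/0 2/2/2
PSO (12): 1/0/0 1/0/2 1/1/0 1/1/2 1/2/0 1/2/2 2/0/0 2/0/2 2/1/0 2/1/2 2/2/0 2/2/2
target 2/1/0 ∈ {PSO}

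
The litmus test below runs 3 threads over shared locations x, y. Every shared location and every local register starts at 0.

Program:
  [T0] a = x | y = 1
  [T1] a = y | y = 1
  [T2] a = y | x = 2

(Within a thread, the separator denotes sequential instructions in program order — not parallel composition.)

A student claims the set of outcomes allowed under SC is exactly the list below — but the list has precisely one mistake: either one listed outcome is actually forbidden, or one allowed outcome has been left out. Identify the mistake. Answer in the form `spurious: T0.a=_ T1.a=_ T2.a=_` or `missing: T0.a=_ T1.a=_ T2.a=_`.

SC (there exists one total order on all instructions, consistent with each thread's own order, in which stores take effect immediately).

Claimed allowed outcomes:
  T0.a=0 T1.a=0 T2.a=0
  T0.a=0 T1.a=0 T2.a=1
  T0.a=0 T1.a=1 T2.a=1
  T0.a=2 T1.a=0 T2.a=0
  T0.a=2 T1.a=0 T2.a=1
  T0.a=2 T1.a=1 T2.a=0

outcome vector order: (T0.a,T1.a,T2.a)
[SC] allowed = {<0 0 0>, <0 0 1>, <0 1 0>, <0 1 1>, <2 0 0>, <2 0 1>, <2 1 0>}
SC∖claimed = {<0 1 0>}

missing: T0.a=0 T1.a=1 T2.a=0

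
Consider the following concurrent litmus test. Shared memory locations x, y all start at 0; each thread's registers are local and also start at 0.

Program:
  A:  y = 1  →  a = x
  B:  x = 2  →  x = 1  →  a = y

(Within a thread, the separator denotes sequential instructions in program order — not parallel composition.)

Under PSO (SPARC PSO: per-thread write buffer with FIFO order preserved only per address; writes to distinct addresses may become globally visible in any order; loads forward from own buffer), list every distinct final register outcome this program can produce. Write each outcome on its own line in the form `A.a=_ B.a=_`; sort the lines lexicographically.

A.a=0 B.a=0
A.a=0 B.a=1
A.a=1 B.a=0
A.a=1 B.a=1
A.a=2 B.a=0
A.a=2 B.a=1

outcome vector order: (A.a,B.a)
|PSO outcomes| = 6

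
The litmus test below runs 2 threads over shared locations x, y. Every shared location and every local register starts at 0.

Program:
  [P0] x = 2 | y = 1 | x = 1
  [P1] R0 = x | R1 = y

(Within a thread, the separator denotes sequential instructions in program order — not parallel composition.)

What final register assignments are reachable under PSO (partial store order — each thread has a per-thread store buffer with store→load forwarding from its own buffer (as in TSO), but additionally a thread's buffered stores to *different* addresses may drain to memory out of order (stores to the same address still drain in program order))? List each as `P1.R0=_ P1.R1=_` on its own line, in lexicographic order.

outcome vector order: (P1.R0,P1.R1)
|PSO outcomes| = 6

P1.R0=0 P1.R1=0
P1.R0=0 P1.R1=1
P1.R0=1 P1.R1=0
P1.R0=1 P1.R1=1
P1.R0=2 P1.R1=0
P1.R0=2 P1.R1=1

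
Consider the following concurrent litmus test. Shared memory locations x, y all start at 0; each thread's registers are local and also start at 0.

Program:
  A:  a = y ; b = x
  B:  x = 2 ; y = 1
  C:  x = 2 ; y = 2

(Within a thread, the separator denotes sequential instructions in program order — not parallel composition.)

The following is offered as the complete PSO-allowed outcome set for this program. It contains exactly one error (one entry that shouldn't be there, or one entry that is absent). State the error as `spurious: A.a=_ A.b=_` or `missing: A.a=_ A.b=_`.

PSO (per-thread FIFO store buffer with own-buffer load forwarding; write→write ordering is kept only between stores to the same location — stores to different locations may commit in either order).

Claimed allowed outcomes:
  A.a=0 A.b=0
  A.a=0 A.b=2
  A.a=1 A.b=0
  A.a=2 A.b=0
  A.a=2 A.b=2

outcome vector order: (A.a,A.b)
PSO (6): 00, 02, 10, 12, 20, 22
PSO∖claimed = {12}

missing: A.a=1 A.b=2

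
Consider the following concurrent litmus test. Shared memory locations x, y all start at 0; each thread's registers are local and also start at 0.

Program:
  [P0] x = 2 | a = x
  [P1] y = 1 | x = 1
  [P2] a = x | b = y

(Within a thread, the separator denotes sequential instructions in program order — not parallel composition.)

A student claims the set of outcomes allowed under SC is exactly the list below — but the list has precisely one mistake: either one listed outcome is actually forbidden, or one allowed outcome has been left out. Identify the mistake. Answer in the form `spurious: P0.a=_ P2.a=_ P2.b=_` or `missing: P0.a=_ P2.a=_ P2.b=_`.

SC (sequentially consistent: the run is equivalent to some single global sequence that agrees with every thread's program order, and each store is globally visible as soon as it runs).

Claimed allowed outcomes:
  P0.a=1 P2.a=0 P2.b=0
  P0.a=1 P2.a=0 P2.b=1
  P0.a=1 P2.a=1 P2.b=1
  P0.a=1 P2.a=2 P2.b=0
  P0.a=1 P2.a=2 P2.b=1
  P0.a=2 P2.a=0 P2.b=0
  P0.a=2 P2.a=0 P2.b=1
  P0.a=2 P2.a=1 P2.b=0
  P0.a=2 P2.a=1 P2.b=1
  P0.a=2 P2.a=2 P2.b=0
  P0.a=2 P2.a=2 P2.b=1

spurious: P0.a=2 P2.a=1 P2.b=0

outcome vector order: (P0.a,P2.a,P2.b)
SC (10): 100, 101, 111, 120, 121, 200, 201, 211, 220, 221
claimed∖SC = {210}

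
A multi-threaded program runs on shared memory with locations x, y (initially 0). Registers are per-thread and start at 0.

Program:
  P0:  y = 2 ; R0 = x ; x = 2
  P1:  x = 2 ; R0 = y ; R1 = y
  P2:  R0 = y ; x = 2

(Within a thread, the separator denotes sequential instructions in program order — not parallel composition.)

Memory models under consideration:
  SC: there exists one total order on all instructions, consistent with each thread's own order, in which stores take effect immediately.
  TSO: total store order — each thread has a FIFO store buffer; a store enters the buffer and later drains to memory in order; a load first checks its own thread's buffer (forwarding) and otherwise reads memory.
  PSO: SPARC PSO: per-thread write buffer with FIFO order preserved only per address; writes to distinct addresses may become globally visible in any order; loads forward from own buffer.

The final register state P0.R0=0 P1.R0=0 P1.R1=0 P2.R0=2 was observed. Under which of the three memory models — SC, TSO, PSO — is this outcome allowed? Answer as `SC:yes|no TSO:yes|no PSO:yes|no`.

outcome vector order: (P0.R0,P1.R0,P1.R1,P2.R0)
[SC] allowed = {0/2/2/0 0/2/2/2 2/0/0/0 2/0/0/2 2/0/2/0 2/0/2/2 2/2/2/0 2/2/2/2}
[TSO] allowed = {0/0/0/0 0/0/0/2 0/0/2/0 0/0/2/2 0/2/2/0 0/2/2/2 2/0/0/0 2/0/0/2 2/0/2/0 2/0/2/2 2/2/2/0 2/2/2/2}
[PSO] allowed = {0/0/0/0 0/0/0/2 0/0/2/0 0/0/2/2 0/2/2/0 0/2/2/2 2/0/0/0 2/0/0/2 2/0/2/0 2/0/2/2 2/2/2/0 2/2/2/2}
target 0/0/0/2 ∈ {TSO,PSO}

SC:no TSO:yes PSO:yes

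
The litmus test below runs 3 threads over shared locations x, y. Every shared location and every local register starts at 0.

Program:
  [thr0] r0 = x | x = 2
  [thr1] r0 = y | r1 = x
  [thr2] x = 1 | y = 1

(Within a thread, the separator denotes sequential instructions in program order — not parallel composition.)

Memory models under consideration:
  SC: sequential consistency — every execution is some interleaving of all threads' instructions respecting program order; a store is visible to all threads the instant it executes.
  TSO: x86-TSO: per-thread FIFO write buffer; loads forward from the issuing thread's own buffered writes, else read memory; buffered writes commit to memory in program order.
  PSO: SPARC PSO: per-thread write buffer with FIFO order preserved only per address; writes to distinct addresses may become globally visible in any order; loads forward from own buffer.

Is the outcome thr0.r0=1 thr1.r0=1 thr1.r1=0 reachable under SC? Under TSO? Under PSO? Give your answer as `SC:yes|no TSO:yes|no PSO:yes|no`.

outcome vector order: (thr0.r0,thr1.r0,thr1.r1)
[SC] allowed = {<0 0 0>, <0 0 1>, <0 0 2>, <0 1 1>, <0 1 2>, <1 0 0>, <1 0 1>, <1 0 2>, <1 1 1>, <1 1 2>}
[TSO] allowed = {<0 0 0>, <0 0 1>, <0 0 2>, <0 1 1>, <0 1 2>, <1 0 0>, <1 0 1>, <1 0 2>, <1 1 1>, <1 1 2>}
[PSO] allowed = {<0 0 0>, <0 0 1>, <0 0 2>, <0 1 0>, <0 1 1>, <0 1 2>, <1 0 0>, <1 0 1>, <1 0 2>, <1 1 0>, <1 1 1>, <1 1 2>}
target <1 1 0> ∈ {PSO}

SC:no TSO:no PSO:yes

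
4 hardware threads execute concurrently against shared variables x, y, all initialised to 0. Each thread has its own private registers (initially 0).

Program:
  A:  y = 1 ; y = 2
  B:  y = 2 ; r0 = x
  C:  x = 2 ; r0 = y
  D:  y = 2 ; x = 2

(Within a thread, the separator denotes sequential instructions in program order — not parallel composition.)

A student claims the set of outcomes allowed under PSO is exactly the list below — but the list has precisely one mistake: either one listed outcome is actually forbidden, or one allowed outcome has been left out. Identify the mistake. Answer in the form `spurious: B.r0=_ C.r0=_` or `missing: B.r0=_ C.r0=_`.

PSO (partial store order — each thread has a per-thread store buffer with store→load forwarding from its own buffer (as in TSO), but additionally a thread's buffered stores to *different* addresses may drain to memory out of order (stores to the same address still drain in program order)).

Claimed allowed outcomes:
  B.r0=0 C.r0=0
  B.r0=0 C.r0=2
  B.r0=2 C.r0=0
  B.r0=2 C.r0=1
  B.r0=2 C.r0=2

missing: B.r0=0 C.r0=1

outcome vector order: (B.r0,C.r0)
under PSO → 0/0; 0/1; 0/2; 2/0; 2/1; 2/2
PSO∖claimed = {0/1}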